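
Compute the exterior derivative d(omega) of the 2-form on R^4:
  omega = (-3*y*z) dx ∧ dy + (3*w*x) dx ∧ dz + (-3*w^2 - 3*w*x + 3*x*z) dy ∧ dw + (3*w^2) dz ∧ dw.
d(omega) = (-3*y) dx ∧ dy ∧ dz + (3*x) dx ∧ dz ∧ dw + (-3*w + 3*z) dx ∧ dy ∧ dw + (-3*x) dy ∧ dz ∧ dw

For a 2-form omega = sum_{i<j} g_{ij} dx_i ∧ dx_j, the exterior derivative is
  d(omega) = sum_{i<j} d(g_{ij}) ∧ dx_i ∧ dx_j = sum_{i<j, k} (∂g_{ij}/∂x_k) dx_k ∧ dx_i ∧ dx_j.
Expand each term, using dx_k ∧ dx_i ∧ dx_j = sgn(permutation) dx_{(a)} ∧ dx_{(b)} ∧ dx_{(c)} with (a < b < c) sorted:
  d(-3*y*z) includes (∂/∂z)(-3*y*z) dz = (-3*y) dz, which multiplied by dx ∧ dy gives (-3*y) dx ∧ dy ∧ dz
  d(3*w*x) includes (∂/∂w)(3*w*x) dw = (3*x) dw, which multiplied by dx ∧ dz gives (3*x) dx ∧ dz ∧ dw
  d(-3*w^2 - 3*w*x + 3*x*z) includes (∂/∂x)(-3*w^2 - 3*w*x + 3*x*z) dx = (-3*w + 3*z) dx, which multiplied by dy ∧ dw gives (-3*w + 3*z) dx ∧ dy ∧ dw
  d(-3*w^2 - 3*w*x + 3*x*z) includes (∂/∂z)(-3*w^2 - 3*w*x + 3*x*z) dz = (3*x) dz, which multiplied by dy ∧ dw gives (-3*x) dy ∧ dz ∧ dw
Collecting like 3-forms: d(omega) = (-3*y) dx ∧ dy ∧ dz + (3*x) dx ∧ dz ∧ dw + (-3*w + 3*z) dx ∧ dy ∧ dw + (-3*x) dy ∧ dz ∧ dw.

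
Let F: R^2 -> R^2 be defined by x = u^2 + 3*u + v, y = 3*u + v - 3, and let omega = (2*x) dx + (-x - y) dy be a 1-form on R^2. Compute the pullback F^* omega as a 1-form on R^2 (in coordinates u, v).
F^* omega = (4*u^3 + 15*u^2 + 4*u*v + 9) du + (u^2 + 3) dv

Using F^*(f dg) = (f ∘ F) d(g ∘ F), substitute each coordinate x_i by F_i(u, v) in f_i, and replace dx_i by d F_i = (∂F_i/∂u) du + (∂F_i/∂v) dv.
  For the x component: f_1(F) = 2*u^2 + 6*u + 2*v; d F_1 = (2*u + 3) du + (1) dv
  For the y component: f_2(F) = -u^2 - 6*u - 2*v + 3; d F_2 = (3) du + (1) dv
Combining and collecting du, dv coefficients:
  coeff of du: 4*u^3 + 15*u^2 + 4*u*v + 9
  coeff of dv: u^2 + 3
F^* omega = (4*u^3 + 15*u^2 + 4*u*v + 9) du + (u^2 + 3) dv.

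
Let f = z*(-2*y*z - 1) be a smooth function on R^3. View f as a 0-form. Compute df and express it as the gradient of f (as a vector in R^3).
df = (0) dx + (-2*z^2) dy + (-4*y*z - 1) dz; grad f = (0, -2*z^2, -4*y*z - 1)

For a 0-form f, d f = (∂f/∂x) dx + (∂f/∂y) dy + (∂f/∂z) dz. The components of the vector representation are exactly the entries of grad f in Cartesian coordinates:
  ∂f/∂x = 0
  ∂f/∂y = -2*z^2
  ∂f/∂z = -4*y*z - 1.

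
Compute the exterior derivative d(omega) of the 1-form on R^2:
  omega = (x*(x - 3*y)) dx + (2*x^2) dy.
d(omega) = (7*x) dx ∧ dy

For a 1-form omega = sum_i f_i dx_i, the exterior derivative is
  d(omega) = sum_{i < j} (∂f_j/∂x_i - ∂f_i/∂x_j) dx_i ∧ dx_j.
  coefficient of dx ∧ dy: ∂f_2/∂x - ∂f_1/∂y = ∂(2*x^2)/∂x - ∂(x*(x - 3*y))/∂y = 7*x
Assembling: d(omega) = (7*x) dx ∧ dy.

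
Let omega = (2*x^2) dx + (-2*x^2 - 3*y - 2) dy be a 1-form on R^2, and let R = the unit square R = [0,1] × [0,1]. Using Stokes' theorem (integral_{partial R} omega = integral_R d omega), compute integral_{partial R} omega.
integral_(partial R) omega = -2

Stokes: integral_partial_R omega = integral_R d omega with d omega = (∂Q/∂x - ∂P/∂y) dx ∧ dy.
  ∂Q/∂x = -4*x
  ∂P/∂y = 0
  integrand = ∂Q/∂x - ∂P/∂y = -4*x.
Integrating over R: integral_0^1 integral_0^1 (-4*x) dx dy = -2.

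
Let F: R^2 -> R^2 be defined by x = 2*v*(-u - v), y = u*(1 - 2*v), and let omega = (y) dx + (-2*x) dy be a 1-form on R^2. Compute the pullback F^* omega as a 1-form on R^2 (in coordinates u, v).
F^* omega = (2*v*(-2*u*v + u - 4*v^2 + 2*v)) du + (2*u*(-2*u*v - u - 2*v)) dv

Using F^*(f dg) = (f ∘ F) d(g ∘ F), substitute each coordinate x_i by F_i(u, v) in f_i, and replace dx_i by d F_i = (∂F_i/∂u) du + (∂F_i/∂v) dv.
  For the x component: f_1(F) = u*(1 - 2*v); d F_1 = (-2*v) du + (-2*u - 4*v) dv
  For the y component: f_2(F) = 4*v*(u + v); d F_2 = (1 - 2*v) du + (-2*u) dv
Combining and collecting du, dv coefficients:
  coeff of du: 2*v*(-2*u*v + u - 4*v^2 + 2*v)
  coeff of dv: 2*u*(-2*u*v - u - 2*v)
F^* omega = (2*v*(-2*u*v + u - 4*v^2 + 2*v)) du + (2*u*(-2*u*v - u - 2*v)) dv.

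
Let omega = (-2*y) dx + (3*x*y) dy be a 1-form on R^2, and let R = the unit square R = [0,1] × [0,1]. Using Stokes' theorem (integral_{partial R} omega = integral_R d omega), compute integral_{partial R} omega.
integral_(partial R) omega = 7/2

Stokes: integral_partial_R omega = integral_R d omega with d omega = (∂Q/∂x - ∂P/∂y) dx ∧ dy.
  ∂Q/∂x = 3*y
  ∂P/∂y = -2
  integrand = ∂Q/∂x - ∂P/∂y = 3*y + 2.
Integrating over R: integral_0^1 integral_0^1 (3*y + 2) dx dy = 7/2.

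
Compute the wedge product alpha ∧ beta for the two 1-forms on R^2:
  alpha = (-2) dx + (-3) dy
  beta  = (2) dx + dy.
alpha ∧ beta = (4) dx ∧ dy

Distribute the wedge, using dx_i ∧ dx_j = -dx_j ∧ dx_i and dx_i ∧ dx_i = 0. For each pair (i, j) with i < j, the coefficient of dx_i ∧ dx_j in alpha ∧ beta is (alpha_i * beta_j - alpha_j * beta_i). Collecting: alpha ∧ beta = (4) dx ∧ dy.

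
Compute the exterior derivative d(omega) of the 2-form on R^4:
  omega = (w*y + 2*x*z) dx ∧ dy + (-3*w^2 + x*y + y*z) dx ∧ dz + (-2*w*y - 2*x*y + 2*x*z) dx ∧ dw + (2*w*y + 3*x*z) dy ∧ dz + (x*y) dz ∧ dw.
d(omega) = (x + 2*z) dx ∧ dy ∧ dz + (2*w + 2*x + y) dx ∧ dy ∧ dw + (-6*w - 2*x + y) dx ∧ dz ∧ dw + (x + 2*y) dy ∧ dz ∧ dw

For a 2-form omega = sum_{i<j} g_{ij} dx_i ∧ dx_j, the exterior derivative is
  d(omega) = sum_{i<j} d(g_{ij}) ∧ dx_i ∧ dx_j = sum_{i<j, k} (∂g_{ij}/∂x_k) dx_k ∧ dx_i ∧ dx_j.
Expand each term, using dx_k ∧ dx_i ∧ dx_j = sgn(permutation) dx_{(a)} ∧ dx_{(b)} ∧ dx_{(c)} with (a < b < c) sorted:
  d(w*y + 2*x*z) includes (∂/∂z)(w*y + 2*x*z) dz = (2*x) dz, which multiplied by dx ∧ dy gives (2*x) dx ∧ dy ∧ dz
  d(w*y + 2*x*z) includes (∂/∂w)(w*y + 2*x*z) dw = (y) dw, which multiplied by dx ∧ dy gives (y) dx ∧ dy ∧ dw
  d(-3*w^2 + x*y + y*z) includes (∂/∂y)(-3*w^2 + x*y + y*z) dy = (x + z) dy, which multiplied by dx ∧ dz gives (-x - z) dx ∧ dy ∧ dz
  d(-3*w^2 + x*y + y*z) includes (∂/∂w)(-3*w^2 + x*y + y*z) dw = (-6*w) dw, which multiplied by dx ∧ dz gives (-6*w) dx ∧ dz ∧ dw
  d(-2*w*y - 2*x*y + 2*x*z) includes (∂/∂y)(-2*w*y - 2*x*y + 2*x*z) dy = (-2*w - 2*x) dy, which multiplied by dx ∧ dw gives (2*w + 2*x) dx ∧ dy ∧ dw
  d(-2*w*y - 2*x*y + 2*x*z) includes (∂/∂z)(-2*w*y - 2*x*y + 2*x*z) dz = (2*x) dz, which multiplied by dx ∧ dw gives (-2*x) dx ∧ dz ∧ dw
  d(2*w*y + 3*x*z) includes (∂/∂x)(2*w*y + 3*x*z) dx = (3*z) dx, which multiplied by dy ∧ dz gives (3*z) dx ∧ dy ∧ dz
  d(2*w*y + 3*x*z) includes (∂/∂w)(2*w*y + 3*x*z) dw = (2*y) dw, which multiplied by dy ∧ dz gives (2*y) dy ∧ dz ∧ dw
  d(x*y) includes (∂/∂x)(x*y) dx = (y) dx, which multiplied by dz ∧ dw gives (y) dx ∧ dz ∧ dw
  d(x*y) includes (∂/∂y)(x*y) dy = (x) dy, which multiplied by dz ∧ dw gives (x) dy ∧ dz ∧ dw
Collecting like 3-forms: d(omega) = (x + 2*z) dx ∧ dy ∧ dz + (2*w + 2*x + y) dx ∧ dy ∧ dw + (-6*w - 2*x + y) dx ∧ dz ∧ dw + (x + 2*y) dy ∧ dz ∧ dw.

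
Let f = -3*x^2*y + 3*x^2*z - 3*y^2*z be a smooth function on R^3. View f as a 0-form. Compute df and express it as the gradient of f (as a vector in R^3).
df = (6*x*(-y + z)) dx + (-3*x^2 - 6*y*z) dy + (3*x^2 - 3*y^2) dz; grad f = (6*x*(-y + z), -3*x^2 - 6*y*z, 3*x^2 - 3*y^2)

For a 0-form f, d f = (∂f/∂x) dx + (∂f/∂y) dy + (∂f/∂z) dz. The components of the vector representation are exactly the entries of grad f in Cartesian coordinates:
  ∂f/∂x = 6*x*(-y + z)
  ∂f/∂y = -3*x^2 - 6*y*z
  ∂f/∂z = 3*x^2 - 3*y^2.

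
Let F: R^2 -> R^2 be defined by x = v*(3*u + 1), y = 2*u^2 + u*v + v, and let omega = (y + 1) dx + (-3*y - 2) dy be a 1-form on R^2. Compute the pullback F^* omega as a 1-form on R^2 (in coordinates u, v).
F^* omega = (-24*u^3 - 12*u^2*v - 12*u*v - 8*u + v) du + (-4*u^2 - 2*u*v + u - 2*v - 1) dv

Using F^*(f dg) = (f ∘ F) d(g ∘ F), substitute each coordinate x_i by F_i(u, v) in f_i, and replace dx_i by d F_i = (∂F_i/∂u) du + (∂F_i/∂v) dv.
  For the x component: f_1(F) = 2*u^2 + u*v + v + 1; d F_1 = (3*v) du + (3*u + 1) dv
  For the y component: f_2(F) = -6*u^2 - 3*u*v - 3*v - 2; d F_2 = (4*u + v) du + (u + 1) dv
Combining and collecting du, dv coefficients:
  coeff of du: -24*u^3 - 12*u^2*v - 12*u*v - 8*u + v
  coeff of dv: -4*u^2 - 2*u*v + u - 2*v - 1
F^* omega = (-24*u^3 - 12*u^2*v - 12*u*v - 8*u + v) du + (-4*u^2 - 2*u*v + u - 2*v - 1) dv.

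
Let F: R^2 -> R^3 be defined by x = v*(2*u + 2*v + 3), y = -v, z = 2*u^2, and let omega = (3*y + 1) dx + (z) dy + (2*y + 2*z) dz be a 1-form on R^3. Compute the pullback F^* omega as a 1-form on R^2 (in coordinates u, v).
F^* omega = (16*u^3 - 8*u*v - 6*v^2 + 2*v) du + (-2*u^2 - 6*u*v + 2*u - 12*v^2 - 5*v + 3) dv

Using F^*(f dg) = (f ∘ F) d(g ∘ F), substitute each coordinate x_i by F_i(u, v) in f_i, and replace dx_i by d F_i = (∂F_i/∂u) du + (∂F_i/∂v) dv.
  For the x component: f_1(F) = 1 - 3*v; d F_1 = (2*v) du + (2*u + 4*v + 3) dv
  For the y component: f_2(F) = 2*u^2; d F_2 = (0) du + (-1) dv
  For the z component: f_3(F) = 4*u^2 - 2*v; d F_3 = (4*u) du + (0) dv
Combining and collecting du, dv coefficients:
  coeff of du: 16*u^3 - 8*u*v - 6*v^2 + 2*v
  coeff of dv: -2*u^2 - 6*u*v + 2*u - 12*v^2 - 5*v + 3
F^* omega = (16*u^3 - 8*u*v - 6*v^2 + 2*v) du + (-2*u^2 - 6*u*v + 2*u - 12*v^2 - 5*v + 3) dv.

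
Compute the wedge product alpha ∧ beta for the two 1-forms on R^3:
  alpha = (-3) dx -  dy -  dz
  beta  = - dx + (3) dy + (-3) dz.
alpha ∧ beta = (-10) dx ∧ dy + (8) dx ∧ dz + (6) dy ∧ dz

Distribute the wedge, using dx_i ∧ dx_j = -dx_j ∧ dx_i and dx_i ∧ dx_i = 0. For each pair (i, j) with i < j, the coefficient of dx_i ∧ dx_j in alpha ∧ beta is (alpha_i * beta_j - alpha_j * beta_i). Collecting: alpha ∧ beta = (-10) dx ∧ dy + (8) dx ∧ dz + (6) dy ∧ dz.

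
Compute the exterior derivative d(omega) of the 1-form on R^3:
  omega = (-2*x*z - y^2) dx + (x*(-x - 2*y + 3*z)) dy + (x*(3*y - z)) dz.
d(omega) = (-2*x + 3*z) dx ∧ dy + (2*x + 3*y - z) dx ∧ dz

For a 1-form omega = sum_i f_i dx_i, the exterior derivative is
  d(omega) = sum_{i < j} (∂f_j/∂x_i - ∂f_i/∂x_j) dx_i ∧ dx_j.
  coefficient of dx ∧ dy: ∂f_2/∂x - ∂f_1/∂y = ∂(x*(-x - 2*y + 3*z))/∂x - ∂(-2*x*z - y^2)/∂y = -2*x + 3*z
  coefficient of dx ∧ dz: ∂f_3/∂x - ∂f_1/∂z = ∂(x*(3*y - z))/∂x - ∂(-2*x*z - y^2)/∂z = 2*x + 3*y - z
Assembling: d(omega) = (-2*x + 3*z) dx ∧ dy + (2*x + 3*y - z) dx ∧ dz.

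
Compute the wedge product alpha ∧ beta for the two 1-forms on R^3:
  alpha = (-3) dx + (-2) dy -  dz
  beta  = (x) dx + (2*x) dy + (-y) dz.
alpha ∧ beta = (-4*x) dx ∧ dy + (x + 3*y) dx ∧ dz + (2*x + 2*y) dy ∧ dz

Distribute the wedge, using dx_i ∧ dx_j = -dx_j ∧ dx_i and dx_i ∧ dx_i = 0. For each pair (i, j) with i < j, the coefficient of dx_i ∧ dx_j in alpha ∧ beta is (alpha_i * beta_j - alpha_j * beta_i). Collecting: alpha ∧ beta = (-4*x) dx ∧ dy + (x + 3*y) dx ∧ dz + (2*x + 2*y) dy ∧ dz.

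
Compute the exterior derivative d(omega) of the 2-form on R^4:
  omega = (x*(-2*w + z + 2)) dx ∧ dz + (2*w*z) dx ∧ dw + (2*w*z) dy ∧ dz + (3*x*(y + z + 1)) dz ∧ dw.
d(omega) = (-2*w - 2*x + 3*y + 3*z + 3) dx ∧ dz ∧ dw + (3*x + 2*z) dy ∧ dz ∧ dw

For a 2-form omega = sum_{i<j} g_{ij} dx_i ∧ dx_j, the exterior derivative is
  d(omega) = sum_{i<j} d(g_{ij}) ∧ dx_i ∧ dx_j = sum_{i<j, k} (∂g_{ij}/∂x_k) dx_k ∧ dx_i ∧ dx_j.
Expand each term, using dx_k ∧ dx_i ∧ dx_j = sgn(permutation) dx_{(a)} ∧ dx_{(b)} ∧ dx_{(c)} with (a < b < c) sorted:
  d(x*(-2*w + z + 2)) includes (∂/∂w)(x*(-2*w + z + 2)) dw = (-2*x) dw, which multiplied by dx ∧ dz gives (-2*x) dx ∧ dz ∧ dw
  d(2*w*z) includes (∂/∂z)(2*w*z) dz = (2*w) dz, which multiplied by dx ∧ dw gives (-2*w) dx ∧ dz ∧ dw
  d(2*w*z) includes (∂/∂w)(2*w*z) dw = (2*z) dw, which multiplied by dy ∧ dz gives (2*z) dy ∧ dz ∧ dw
  d(3*x*(y + z + 1)) includes (∂/∂x)(3*x*(y + z + 1)) dx = (3*y + 3*z + 3) dx, which multiplied by dz ∧ dw gives (3*y + 3*z + 3) dx ∧ dz ∧ dw
  d(3*x*(y + z + 1)) includes (∂/∂y)(3*x*(y + z + 1)) dy = (3*x) dy, which multiplied by dz ∧ dw gives (3*x) dy ∧ dz ∧ dw
Collecting like 3-forms: d(omega) = (-2*w - 2*x + 3*y + 3*z + 3) dx ∧ dz ∧ dw + (3*x + 2*z) dy ∧ dz ∧ dw.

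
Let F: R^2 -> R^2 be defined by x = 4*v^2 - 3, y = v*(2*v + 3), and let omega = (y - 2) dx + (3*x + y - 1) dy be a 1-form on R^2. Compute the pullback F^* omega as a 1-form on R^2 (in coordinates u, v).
F^* omega = (72*v^3 + 78*v^2 - 47*v - 30) dv

Using F^*(f dg) = (f ∘ F) d(g ∘ F), substitute each coordinate x_i by F_i(u, v) in f_i, and replace dx_i by d F_i = (∂F_i/∂u) du + (∂F_i/∂v) dv.
  For the x component: f_1(F) = 2*v^2 + 3*v - 2; d F_1 = (0) du + (8*v) dv
  For the y component: f_2(F) = 14*v^2 + 3*v - 10; d F_2 = (0) du + (4*v + 3) dv
Combining and collecting du, dv coefficients:
  coeff of du: 0
  coeff of dv: 72*v^3 + 78*v^2 - 47*v - 30
F^* omega = (72*v^3 + 78*v^2 - 47*v - 30) dv.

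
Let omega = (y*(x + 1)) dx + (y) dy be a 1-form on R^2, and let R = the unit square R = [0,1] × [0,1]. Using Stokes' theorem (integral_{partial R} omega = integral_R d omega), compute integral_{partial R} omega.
integral_(partial R) omega = -3/2

Stokes: integral_partial_R omega = integral_R d omega with d omega = (∂Q/∂x - ∂P/∂y) dx ∧ dy.
  ∂Q/∂x = 0
  ∂P/∂y = x + 1
  integrand = ∂Q/∂x - ∂P/∂y = -x - 1.
Integrating over R: integral_0^1 integral_0^1 (-x - 1) dx dy = -3/2.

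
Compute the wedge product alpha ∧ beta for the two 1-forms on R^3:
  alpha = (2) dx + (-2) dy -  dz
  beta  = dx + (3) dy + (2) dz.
alpha ∧ beta = (8) dx ∧ dy + (5) dx ∧ dz + (-1) dy ∧ dz

Distribute the wedge, using dx_i ∧ dx_j = -dx_j ∧ dx_i and dx_i ∧ dx_i = 0. For each pair (i, j) with i < j, the coefficient of dx_i ∧ dx_j in alpha ∧ beta is (alpha_i * beta_j - alpha_j * beta_i). Collecting: alpha ∧ beta = (8) dx ∧ dy + (5) dx ∧ dz + (-1) dy ∧ dz.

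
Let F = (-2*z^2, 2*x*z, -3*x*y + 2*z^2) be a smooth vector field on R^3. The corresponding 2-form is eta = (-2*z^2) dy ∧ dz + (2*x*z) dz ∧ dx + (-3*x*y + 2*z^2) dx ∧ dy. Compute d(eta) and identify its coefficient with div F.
d(eta) = (4*z) dx ∧ dy ∧ dz; div F = 4*z

For a 2-form in R^3 of the form above, applying d gives a 3-form with coefficient ∂P/∂x + ∂Q/∂y + ∂R/∂z:
  ∂P/∂x = 0
  ∂Q/∂y = 0
  ∂R/∂z = 4*z
Sum = 4*z, which is exactly div F.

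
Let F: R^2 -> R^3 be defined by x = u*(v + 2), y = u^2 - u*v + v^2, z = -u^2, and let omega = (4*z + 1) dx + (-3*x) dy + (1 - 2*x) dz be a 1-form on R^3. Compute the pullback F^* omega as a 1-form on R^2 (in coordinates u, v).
F^* omega = (-6*u^2*v - 12*u^2 + 3*u*v^2 + 6*u*v - 2*u + v + 2) du + (u*(-4*u^2 + 3*u*v + 6*u - 6*v^2 - 12*v + 1)) dv

Using F^*(f dg) = (f ∘ F) d(g ∘ F), substitute each coordinate x_i by F_i(u, v) in f_i, and replace dx_i by d F_i = (∂F_i/∂u) du + (∂F_i/∂v) dv.
  For the x component: f_1(F) = 1 - 4*u^2; d F_1 = (v + 2) du + (u) dv
  For the y component: f_2(F) = 3*u*(-v - 2); d F_2 = (2*u - v) du + (-u + 2*v) dv
  For the z component: f_3(F) = -2*u*v - 4*u + 1; d F_3 = (-2*u) du + (0) dv
Combining and collecting du, dv coefficients:
  coeff of du: -6*u^2*v - 12*u^2 + 3*u*v^2 + 6*u*v - 2*u + v + 2
  coeff of dv: u*(-4*u^2 + 3*u*v + 6*u - 6*v^2 - 12*v + 1)
F^* omega = (-6*u^2*v - 12*u^2 + 3*u*v^2 + 6*u*v - 2*u + v + 2) du + (u*(-4*u^2 + 3*u*v + 6*u - 6*v^2 - 12*v + 1)) dv.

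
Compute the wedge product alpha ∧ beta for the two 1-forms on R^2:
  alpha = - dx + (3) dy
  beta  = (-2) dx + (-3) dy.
alpha ∧ beta = (9) dx ∧ dy

Distribute the wedge, using dx_i ∧ dx_j = -dx_j ∧ dx_i and dx_i ∧ dx_i = 0. For each pair (i, j) with i < j, the coefficient of dx_i ∧ dx_j in alpha ∧ beta is (alpha_i * beta_j - alpha_j * beta_i). Collecting: alpha ∧ beta = (9) dx ∧ dy.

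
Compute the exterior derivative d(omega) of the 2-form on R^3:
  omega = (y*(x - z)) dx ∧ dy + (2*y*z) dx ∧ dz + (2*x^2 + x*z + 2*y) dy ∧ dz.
d(omega) = (4*x - y - z) dx ∧ dy ∧ dz

For a 2-form omega = sum_{i<j} g_{ij} dx_i ∧ dx_j, the exterior derivative is
  d(omega) = sum_{i<j} d(g_{ij}) ∧ dx_i ∧ dx_j = sum_{i<j, k} (∂g_{ij}/∂x_k) dx_k ∧ dx_i ∧ dx_j.
Expand each term, using dx_k ∧ dx_i ∧ dx_j = sgn(permutation) dx_{(a)} ∧ dx_{(b)} ∧ dx_{(c)} with (a < b < c) sorted:
  d(y*(x - z)) includes (∂/∂z)(y*(x - z)) dz = (-y) dz, which multiplied by dx ∧ dy gives (-y) dx ∧ dy ∧ dz
  d(2*y*z) includes (∂/∂y)(2*y*z) dy = (2*z) dy, which multiplied by dx ∧ dz gives (-2*z) dx ∧ dy ∧ dz
  d(2*x^2 + x*z + 2*y) includes (∂/∂x)(2*x^2 + x*z + 2*y) dx = (4*x + z) dx, which multiplied by dy ∧ dz gives (4*x + z) dx ∧ dy ∧ dz
Collecting like 3-forms: d(omega) = (4*x - y - z) dx ∧ dy ∧ dz.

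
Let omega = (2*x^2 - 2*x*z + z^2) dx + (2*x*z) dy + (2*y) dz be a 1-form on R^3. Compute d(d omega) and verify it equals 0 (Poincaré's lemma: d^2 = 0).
d(d omega) = 0

Step 1: d omega = sum_{i<j} (∂f_j/∂x_i - ∂f_i/∂x_j) dx_i ∧ dx_j:
  coeff of dx ∧ dy: 2*z
  coeff of dx ∧ dz: 2*x - 2*z
  coeff of dy ∧ dz: 2 - 2*x
Step 2: Apply d again to each 2-form coefficient. The only possible 3-form in R^3 is dx ∧ dy ∧ dz, with coefficient
  ∂(coeff of dy∧dz)/∂x - ∂(coeff of dx∧dz)/∂y + ∂(coeff of dx∧dy)/∂z
  = ∂/∂x (2 - 2*x) - ∂/∂y (2*x - 2*z) + ∂/∂z (2*z).
Each of these terms simplifies to sums of mixed partials that cancel in pairs. The result is 0 (by equality of mixed partials for smooth functions — Schwarz / Clairaut).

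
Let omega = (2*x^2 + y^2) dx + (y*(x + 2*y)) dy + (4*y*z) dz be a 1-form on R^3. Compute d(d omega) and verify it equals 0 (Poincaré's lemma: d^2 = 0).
d(d omega) = 0

Step 1: d omega = sum_{i<j} (∂f_j/∂x_i - ∂f_i/∂x_j) dx_i ∧ dx_j:
  coeff of dx ∧ dy: -y
  coeff of dx ∧ dz: 0
  coeff of dy ∧ dz: 4*z
Step 2: Apply d again to each 2-form coefficient. The only possible 3-form in R^3 is dx ∧ dy ∧ dz, with coefficient
  ∂(coeff of dy∧dz)/∂x - ∂(coeff of dx∧dz)/∂y + ∂(coeff of dx∧dy)/∂z
  = ∂/∂x (4*z) - ∂/∂y (0) + ∂/∂z (-y).
Each of these terms simplifies to sums of mixed partials that cancel in pairs. The result is 0 (by equality of mixed partials for smooth functions — Schwarz / Clairaut).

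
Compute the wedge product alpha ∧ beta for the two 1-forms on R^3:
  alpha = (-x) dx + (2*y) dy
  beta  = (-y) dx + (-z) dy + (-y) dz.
alpha ∧ beta = (x*z + 2*y^2) dx ∧ dy + (x*y) dx ∧ dz + (-2*y^2) dy ∧ dz

Distribute the wedge, using dx_i ∧ dx_j = -dx_j ∧ dx_i and dx_i ∧ dx_i = 0. For each pair (i, j) with i < j, the coefficient of dx_i ∧ dx_j in alpha ∧ beta is (alpha_i * beta_j - alpha_j * beta_i). Collecting: alpha ∧ beta = (x*z + 2*y^2) dx ∧ dy + (x*y) dx ∧ dz + (-2*y^2) dy ∧ dz.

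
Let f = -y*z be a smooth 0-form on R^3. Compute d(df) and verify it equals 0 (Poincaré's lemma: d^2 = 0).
d(df) = 0

Step 1: df = sum_i (∂f/∂x_i) dx_i = (0) dx + (-z) dy + (-y) dz.
Step 2: Apply d again. Using the 1-form formula, the coefficient of dx ∧ dy in d(df) is ∂^2 f/∂x ∂y - ∂^2 f/∂y ∂x = (0) - (0) = 0 (equality of mixed partials for smooth f).
Similarly for dx ∧ dz and dy ∧ dz — all coefficients vanish. So d(df) = 0.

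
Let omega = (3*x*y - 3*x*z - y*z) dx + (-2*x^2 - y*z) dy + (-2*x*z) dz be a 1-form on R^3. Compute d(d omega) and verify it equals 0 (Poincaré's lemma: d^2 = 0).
d(d omega) = 0

Step 1: d omega = sum_{i<j} (∂f_j/∂x_i - ∂f_i/∂x_j) dx_i ∧ dx_j:
  coeff of dx ∧ dy: -7*x + z
  coeff of dx ∧ dz: 3*x + y - 2*z
  coeff of dy ∧ dz: y
Step 2: Apply d again to each 2-form coefficient. The only possible 3-form in R^3 is dx ∧ dy ∧ dz, with coefficient
  ∂(coeff of dy∧dz)/∂x - ∂(coeff of dx∧dz)/∂y + ∂(coeff of dx∧dy)/∂z
  = ∂/∂x (y) - ∂/∂y (3*x + y - 2*z) + ∂/∂z (-7*x + z).
Each of these terms simplifies to sums of mixed partials that cancel in pairs. The result is 0 (by equality of mixed partials for smooth functions — Schwarz / Clairaut).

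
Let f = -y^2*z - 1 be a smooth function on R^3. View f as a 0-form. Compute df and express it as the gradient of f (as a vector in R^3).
df = (0) dx + (-2*y*z) dy + (-y^2) dz; grad f = (0, -2*y*z, -y^2)

For a 0-form f, d f = (∂f/∂x) dx + (∂f/∂y) dy + (∂f/∂z) dz. The components of the vector representation are exactly the entries of grad f in Cartesian coordinates:
  ∂f/∂x = 0
  ∂f/∂y = -2*y*z
  ∂f/∂z = -y^2.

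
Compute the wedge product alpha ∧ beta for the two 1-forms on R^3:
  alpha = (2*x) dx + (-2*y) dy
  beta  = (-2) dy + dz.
alpha ∧ beta = (-4*x) dx ∧ dy + (2*x) dx ∧ dz + (-2*y) dy ∧ dz

Distribute the wedge, using dx_i ∧ dx_j = -dx_j ∧ dx_i and dx_i ∧ dx_i = 0. For each pair (i, j) with i < j, the coefficient of dx_i ∧ dx_j in alpha ∧ beta is (alpha_i * beta_j - alpha_j * beta_i). Collecting: alpha ∧ beta = (-4*x) dx ∧ dy + (2*x) dx ∧ dz + (-2*y) dy ∧ dz.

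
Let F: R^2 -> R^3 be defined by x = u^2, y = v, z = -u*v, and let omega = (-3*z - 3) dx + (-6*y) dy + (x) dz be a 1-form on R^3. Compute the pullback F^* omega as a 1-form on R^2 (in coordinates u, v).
F^* omega = (u*(5*u*v - 6)) du + (-u^3 - 6*v) dv

Using F^*(f dg) = (f ∘ F) d(g ∘ F), substitute each coordinate x_i by F_i(u, v) in f_i, and replace dx_i by d F_i = (∂F_i/∂u) du + (∂F_i/∂v) dv.
  For the x component: f_1(F) = 3*u*v - 3; d F_1 = (2*u) du + (0) dv
  For the y component: f_2(F) = -6*v; d F_2 = (0) du + (1) dv
  For the z component: f_3(F) = u^2; d F_3 = (-v) du + (-u) dv
Combining and collecting du, dv coefficients:
  coeff of du: u*(5*u*v - 6)
  coeff of dv: -u^3 - 6*v
F^* omega = (u*(5*u*v - 6)) du + (-u^3 - 6*v) dv.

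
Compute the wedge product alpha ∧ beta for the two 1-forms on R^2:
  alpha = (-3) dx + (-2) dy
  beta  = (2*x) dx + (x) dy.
alpha ∧ beta = (x) dx ∧ dy

Distribute the wedge, using dx_i ∧ dx_j = -dx_j ∧ dx_i and dx_i ∧ dx_i = 0. For each pair (i, j) with i < j, the coefficient of dx_i ∧ dx_j in alpha ∧ beta is (alpha_i * beta_j - alpha_j * beta_i). Collecting: alpha ∧ beta = (x) dx ∧ dy.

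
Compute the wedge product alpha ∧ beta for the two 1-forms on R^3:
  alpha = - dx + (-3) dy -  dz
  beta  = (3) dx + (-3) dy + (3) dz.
alpha ∧ beta = (12) dx ∧ dy + (-12) dy ∧ dz

Distribute the wedge, using dx_i ∧ dx_j = -dx_j ∧ dx_i and dx_i ∧ dx_i = 0. For each pair (i, j) with i < j, the coefficient of dx_i ∧ dx_j in alpha ∧ beta is (alpha_i * beta_j - alpha_j * beta_i). Collecting: alpha ∧ beta = (12) dx ∧ dy + (-12) dy ∧ dz.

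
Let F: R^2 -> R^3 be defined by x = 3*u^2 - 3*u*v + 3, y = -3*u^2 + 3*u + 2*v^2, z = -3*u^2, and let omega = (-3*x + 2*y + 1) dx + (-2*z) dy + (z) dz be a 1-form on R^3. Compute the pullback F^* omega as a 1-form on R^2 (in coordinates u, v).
F^* omega = (-108*u^3 + 99*u^2*v + 54*u^2 - 3*u*v^2 - 18*u*v - 48*u - 12*v^3 + 24*v) du + (3*u*(15*u^2 - u*v - 6*u - 4*v^2 + 8)) dv

Using F^*(f dg) = (f ∘ F) d(g ∘ F), substitute each coordinate x_i by F_i(u, v) in f_i, and replace dx_i by d F_i = (∂F_i/∂u) du + (∂F_i/∂v) dv.
  For the x component: f_1(F) = -15*u^2 + 9*u*v + 6*u + 4*v^2 - 8; d F_1 = (6*u - 3*v) du + (-3*u) dv
  For the y component: f_2(F) = 6*u^2; d F_2 = (3 - 6*u) du + (4*v) dv
  For the z component: f_3(F) = -3*u^2; d F_3 = (-6*u) du + (0) dv
Combining and collecting du, dv coefficients:
  coeff of du: -108*u^3 + 99*u^2*v + 54*u^2 - 3*u*v^2 - 18*u*v - 48*u - 12*v^3 + 24*v
  coeff of dv: 3*u*(15*u^2 - u*v - 6*u - 4*v^2 + 8)
F^* omega = (-108*u^3 + 99*u^2*v + 54*u^2 - 3*u*v^2 - 18*u*v - 48*u - 12*v^3 + 24*v) du + (3*u*(15*u^2 - u*v - 6*u - 4*v^2 + 8)) dv.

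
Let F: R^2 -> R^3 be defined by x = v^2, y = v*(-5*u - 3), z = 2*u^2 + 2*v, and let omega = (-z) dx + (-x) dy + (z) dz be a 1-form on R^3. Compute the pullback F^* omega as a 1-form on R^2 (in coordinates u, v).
F^* omega = (8*u^3 + 8*u*v + 5*v^3) du + (-4*u^2*v + 4*u^2 + 5*u*v^2 - v^2 + 4*v) dv

Using F^*(f dg) = (f ∘ F) d(g ∘ F), substitute each coordinate x_i by F_i(u, v) in f_i, and replace dx_i by d F_i = (∂F_i/∂u) du + (∂F_i/∂v) dv.
  For the x component: f_1(F) = -2*u^2 - 2*v; d F_1 = (0) du + (2*v) dv
  For the y component: f_2(F) = -v^2; d F_2 = (-5*v) du + (-5*u - 3) dv
  For the z component: f_3(F) = 2*u^2 + 2*v; d F_3 = (4*u) du + (2) dv
Combining and collecting du, dv coefficients:
  coeff of du: 8*u^3 + 8*u*v + 5*v^3
  coeff of dv: -4*u^2*v + 4*u^2 + 5*u*v^2 - v^2 + 4*v
F^* omega = (8*u^3 + 8*u*v + 5*v^3) du + (-4*u^2*v + 4*u^2 + 5*u*v^2 - v^2 + 4*v) dv.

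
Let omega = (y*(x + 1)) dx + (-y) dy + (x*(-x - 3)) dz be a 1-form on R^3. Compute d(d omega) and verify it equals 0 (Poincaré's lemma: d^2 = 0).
d(d omega) = 0

Step 1: d omega = sum_{i<j} (∂f_j/∂x_i - ∂f_i/∂x_j) dx_i ∧ dx_j:
  coeff of dx ∧ dy: -x - 1
  coeff of dx ∧ dz: -2*x - 3
  coeff of dy ∧ dz: 0
Step 2: Apply d again to each 2-form coefficient. The only possible 3-form in R^3 is dx ∧ dy ∧ dz, with coefficient
  ∂(coeff of dy∧dz)/∂x - ∂(coeff of dx∧dz)/∂y + ∂(coeff of dx∧dy)/∂z
  = ∂/∂x (0) - ∂/∂y (-2*x - 3) + ∂/∂z (-x - 1).
Each of these terms simplifies to sums of mixed partials that cancel in pairs. The result is 0 (by equality of mixed partials for smooth functions — Schwarz / Clairaut).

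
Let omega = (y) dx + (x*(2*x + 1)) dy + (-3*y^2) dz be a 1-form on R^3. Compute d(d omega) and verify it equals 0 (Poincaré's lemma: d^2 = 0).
d(d omega) = 0

Step 1: d omega = sum_{i<j} (∂f_j/∂x_i - ∂f_i/∂x_j) dx_i ∧ dx_j:
  coeff of dx ∧ dy: 4*x
  coeff of dx ∧ dz: 0
  coeff of dy ∧ dz: -6*y
Step 2: Apply d again to each 2-form coefficient. The only possible 3-form in R^3 is dx ∧ dy ∧ dz, with coefficient
  ∂(coeff of dy∧dz)/∂x - ∂(coeff of dx∧dz)/∂y + ∂(coeff of dx∧dy)/∂z
  = ∂/∂x (-6*y) - ∂/∂y (0) + ∂/∂z (4*x).
Each of these terms simplifies to sums of mixed partials that cancel in pairs. The result is 0 (by equality of mixed partials for smooth functions — Schwarz / Clairaut).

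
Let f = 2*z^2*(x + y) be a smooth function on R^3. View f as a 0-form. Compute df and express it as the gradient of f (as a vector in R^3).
df = (2*z^2) dx + (2*z^2) dy + (4*z*(x + y)) dz; grad f = (2*z^2, 2*z^2, 4*z*(x + y))

For a 0-form f, d f = (∂f/∂x) dx + (∂f/∂y) dy + (∂f/∂z) dz. The components of the vector representation are exactly the entries of grad f in Cartesian coordinates:
  ∂f/∂x = 2*z^2
  ∂f/∂y = 2*z^2
  ∂f/∂z = 4*z*(x + y).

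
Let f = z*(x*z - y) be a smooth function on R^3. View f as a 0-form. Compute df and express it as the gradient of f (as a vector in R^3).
df = (z^2) dx + (-z) dy + (2*x*z - y) dz; grad f = (z^2, -z, 2*x*z - y)

For a 0-form f, d f = (∂f/∂x) dx + (∂f/∂y) dy + (∂f/∂z) dz. The components of the vector representation are exactly the entries of grad f in Cartesian coordinates:
  ∂f/∂x = z^2
  ∂f/∂y = -z
  ∂f/∂z = 2*x*z - y.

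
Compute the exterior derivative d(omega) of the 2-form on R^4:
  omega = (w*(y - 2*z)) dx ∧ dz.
d(omega) = (-w) dx ∧ dy ∧ dz + (y - 2*z) dx ∧ dz ∧ dw

For a 2-form omega = sum_{i<j} g_{ij} dx_i ∧ dx_j, the exterior derivative is
  d(omega) = sum_{i<j} d(g_{ij}) ∧ dx_i ∧ dx_j = sum_{i<j, k} (∂g_{ij}/∂x_k) dx_k ∧ dx_i ∧ dx_j.
Expand each term, using dx_k ∧ dx_i ∧ dx_j = sgn(permutation) dx_{(a)} ∧ dx_{(b)} ∧ dx_{(c)} with (a < b < c) sorted:
  d(w*(y - 2*z)) includes (∂/∂y)(w*(y - 2*z)) dy = (w) dy, which multiplied by dx ∧ dz gives (-w) dx ∧ dy ∧ dz
  d(w*(y - 2*z)) includes (∂/∂w)(w*(y - 2*z)) dw = (y - 2*z) dw, which multiplied by dx ∧ dz gives (y - 2*z) dx ∧ dz ∧ dw
Collecting like 3-forms: d(omega) = (-w) dx ∧ dy ∧ dz + (y - 2*z) dx ∧ dz ∧ dw.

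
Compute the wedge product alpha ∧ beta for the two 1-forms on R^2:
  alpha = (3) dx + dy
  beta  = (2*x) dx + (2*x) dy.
alpha ∧ beta = (4*x) dx ∧ dy

Distribute the wedge, using dx_i ∧ dx_j = -dx_j ∧ dx_i and dx_i ∧ dx_i = 0. For each pair (i, j) with i < j, the coefficient of dx_i ∧ dx_j in alpha ∧ beta is (alpha_i * beta_j - alpha_j * beta_i). Collecting: alpha ∧ beta = (4*x) dx ∧ dy.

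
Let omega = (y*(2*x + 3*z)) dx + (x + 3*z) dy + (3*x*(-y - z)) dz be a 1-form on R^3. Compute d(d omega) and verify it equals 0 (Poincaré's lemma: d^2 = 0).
d(d omega) = 0

Step 1: d omega = sum_{i<j} (∂f_j/∂x_i - ∂f_i/∂x_j) dx_i ∧ dx_j:
  coeff of dx ∧ dy: -2*x - 3*z + 1
  coeff of dx ∧ dz: -6*y - 3*z
  coeff of dy ∧ dz: -3*x - 3
Step 2: Apply d again to each 2-form coefficient. The only possible 3-form in R^3 is dx ∧ dy ∧ dz, with coefficient
  ∂(coeff of dy∧dz)/∂x - ∂(coeff of dx∧dz)/∂y + ∂(coeff of dx∧dy)/∂z
  = ∂/∂x (-3*x - 3) - ∂/∂y (-6*y - 3*z) + ∂/∂z (-2*x - 3*z + 1).
Each of these terms simplifies to sums of mixed partials that cancel in pairs. The result is 0 (by equality of mixed partials for smooth functions — Schwarz / Clairaut).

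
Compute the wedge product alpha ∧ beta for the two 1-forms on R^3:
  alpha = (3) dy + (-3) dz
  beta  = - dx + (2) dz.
alpha ∧ beta = (3) dx ∧ dy + (6) dy ∧ dz + (-3) dx ∧ dz

Distribute the wedge, using dx_i ∧ dx_j = -dx_j ∧ dx_i and dx_i ∧ dx_i = 0. For each pair (i, j) with i < j, the coefficient of dx_i ∧ dx_j in alpha ∧ beta is (alpha_i * beta_j - alpha_j * beta_i). Collecting: alpha ∧ beta = (3) dx ∧ dy + (6) dy ∧ dz + (-3) dx ∧ dz.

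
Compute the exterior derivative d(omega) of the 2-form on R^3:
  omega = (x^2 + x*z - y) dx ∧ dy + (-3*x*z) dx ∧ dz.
d(omega) = (x) dx ∧ dy ∧ dz

For a 2-form omega = sum_{i<j} g_{ij} dx_i ∧ dx_j, the exterior derivative is
  d(omega) = sum_{i<j} d(g_{ij}) ∧ dx_i ∧ dx_j = sum_{i<j, k} (∂g_{ij}/∂x_k) dx_k ∧ dx_i ∧ dx_j.
Expand each term, using dx_k ∧ dx_i ∧ dx_j = sgn(permutation) dx_{(a)} ∧ dx_{(b)} ∧ dx_{(c)} with (a < b < c) sorted:
  d(x^2 + x*z - y) includes (∂/∂z)(x^2 + x*z - y) dz = (x) dz, which multiplied by dx ∧ dy gives (x) dx ∧ dy ∧ dz
Collecting like 3-forms: d(omega) = (x) dx ∧ dy ∧ dz.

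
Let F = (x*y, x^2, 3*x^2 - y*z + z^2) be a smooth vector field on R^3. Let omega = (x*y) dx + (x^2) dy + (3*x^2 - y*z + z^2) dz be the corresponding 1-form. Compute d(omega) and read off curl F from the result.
d(omega) = (-z) dy ∧ dz + (-6*x) dz ∧ dx + (x) dx ∧ dy; curl F = (-z, -6*x, x)

d omega = sum_{i<j} (∂f_j/∂x_i - ∂f_i/∂x_j) dx_i ∧ dx_j. Under the identification (dy ∧ dz, dz ∧ dx, dx ∧ dy) ↔ (e_x, e_y, e_z), the coefficients are exactly the components of curl F. Compute:
  ∂R/∂y - ∂Q/∂z = (-z) - (0) = -z
  ∂P/∂z - ∂R/∂x = (0) - (6*x) = -6*x
  ∂Q/∂x - ∂P/∂y = (2*x) - (x) = x.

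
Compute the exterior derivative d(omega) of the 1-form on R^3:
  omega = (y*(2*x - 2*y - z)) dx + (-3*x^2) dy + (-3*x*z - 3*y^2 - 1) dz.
d(omega) = (-8*x + 4*y + z) dx ∧ dy + (y - 3*z) dx ∧ dz + (-6*y) dy ∧ dz

For a 1-form omega = sum_i f_i dx_i, the exterior derivative is
  d(omega) = sum_{i < j} (∂f_j/∂x_i - ∂f_i/∂x_j) dx_i ∧ dx_j.
  coefficient of dx ∧ dy: ∂f_2/∂x - ∂f_1/∂y = ∂(-3*x^2)/∂x - ∂(y*(2*x - 2*y - z))/∂y = -8*x + 4*y + z
  coefficient of dx ∧ dz: ∂f_3/∂x - ∂f_1/∂z = ∂(-3*x*z - 3*y^2 - 1)/∂x - ∂(y*(2*x - 2*y - z))/∂z = y - 3*z
  coefficient of dy ∧ dz: ∂f_3/∂y - ∂f_2/∂z = ∂(-3*x*z - 3*y^2 - 1)/∂y - ∂(-3*x^2)/∂z = -6*y
Assembling: d(omega) = (-8*x + 4*y + z) dx ∧ dy + (y - 3*z) dx ∧ dz + (-6*y) dy ∧ dz.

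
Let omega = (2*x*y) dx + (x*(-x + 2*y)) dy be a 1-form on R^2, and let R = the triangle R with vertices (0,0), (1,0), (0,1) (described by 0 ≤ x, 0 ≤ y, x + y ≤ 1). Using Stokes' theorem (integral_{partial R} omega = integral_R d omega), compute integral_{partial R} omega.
integral_(partial R) omega = -1/3

Stokes: integral_partial_R omega = integral_R d omega with d omega = (∂Q/∂x - ∂P/∂y) dx ∧ dy.
  ∂Q/∂x = -2*x + 2*y
  ∂P/∂y = 2*x
  integrand = ∂Q/∂x - ∂P/∂y = -4*x + 2*y.
Integrating over R: integral_0^1 integral_0^{1-x} (-4*x + 2*y) dy dx = -1/3.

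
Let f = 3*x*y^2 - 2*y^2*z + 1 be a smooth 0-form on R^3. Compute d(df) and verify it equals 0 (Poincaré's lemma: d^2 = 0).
d(df) = 0

Step 1: df = sum_i (∂f/∂x_i) dx_i = (3*y^2) dx + (2*y*(3*x - 2*z)) dy + (-2*y^2) dz.
Step 2: Apply d again. Using the 1-form formula, the coefficient of dx ∧ dy in d(df) is ∂^2 f/∂x ∂y - ∂^2 f/∂y ∂x = (6*y) - (6*y) = 0 (equality of mixed partials for smooth f).
Similarly for dx ∧ dz and dy ∧ dz — all coefficients vanish. So d(df) = 0.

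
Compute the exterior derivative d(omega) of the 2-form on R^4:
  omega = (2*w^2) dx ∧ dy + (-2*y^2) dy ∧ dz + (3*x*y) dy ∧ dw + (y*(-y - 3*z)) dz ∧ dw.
d(omega) = (4*w + 3*y) dx ∧ dy ∧ dw + (-2*y - 3*z) dy ∧ dz ∧ dw

For a 2-form omega = sum_{i<j} g_{ij} dx_i ∧ dx_j, the exterior derivative is
  d(omega) = sum_{i<j} d(g_{ij}) ∧ dx_i ∧ dx_j = sum_{i<j, k} (∂g_{ij}/∂x_k) dx_k ∧ dx_i ∧ dx_j.
Expand each term, using dx_k ∧ dx_i ∧ dx_j = sgn(permutation) dx_{(a)} ∧ dx_{(b)} ∧ dx_{(c)} with (a < b < c) sorted:
  d(2*w^2) includes (∂/∂w)(2*w^2) dw = (4*w) dw, which multiplied by dx ∧ dy gives (4*w) dx ∧ dy ∧ dw
  d(3*x*y) includes (∂/∂x)(3*x*y) dx = (3*y) dx, which multiplied by dy ∧ dw gives (3*y) dx ∧ dy ∧ dw
  d(y*(-y - 3*z)) includes (∂/∂y)(y*(-y - 3*z)) dy = (-2*y - 3*z) dy, which multiplied by dz ∧ dw gives (-2*y - 3*z) dy ∧ dz ∧ dw
Collecting like 3-forms: d(omega) = (4*w + 3*y) dx ∧ dy ∧ dw + (-2*y - 3*z) dy ∧ dz ∧ dw.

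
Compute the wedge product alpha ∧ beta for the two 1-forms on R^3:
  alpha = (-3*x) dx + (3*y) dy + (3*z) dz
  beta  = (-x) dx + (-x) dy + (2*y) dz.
alpha ∧ beta = (3*x*(x + y)) dx ∧ dy + (3*x*(-2*y + z)) dx ∧ dz + (3*x*z + 6*y^2) dy ∧ dz

Distribute the wedge, using dx_i ∧ dx_j = -dx_j ∧ dx_i and dx_i ∧ dx_i = 0. For each pair (i, j) with i < j, the coefficient of dx_i ∧ dx_j in alpha ∧ beta is (alpha_i * beta_j - alpha_j * beta_i). Collecting: alpha ∧ beta = (3*x*(x + y)) dx ∧ dy + (3*x*(-2*y + z)) dx ∧ dz + (3*x*z + 6*y^2) dy ∧ dz.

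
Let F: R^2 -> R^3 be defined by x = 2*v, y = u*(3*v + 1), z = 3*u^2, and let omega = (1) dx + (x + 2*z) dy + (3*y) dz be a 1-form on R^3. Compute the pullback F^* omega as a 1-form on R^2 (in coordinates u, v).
F^* omega = (72*u^2*v + 24*u^2 + 6*v^2 + 2*v) du + (18*u^3 + 6*u*v + 2) dv

Using F^*(f dg) = (f ∘ F) d(g ∘ F), substitute each coordinate x_i by F_i(u, v) in f_i, and replace dx_i by d F_i = (∂F_i/∂u) du + (∂F_i/∂v) dv.
  For the x component: f_1(F) = 1; d F_1 = (0) du + (2) dv
  For the y component: f_2(F) = 6*u^2 + 2*v; d F_2 = (3*v + 1) du + (3*u) dv
  For the z component: f_3(F) = 3*u*(3*v + 1); d F_3 = (6*u) du + (0) dv
Combining and collecting du, dv coefficients:
  coeff of du: 72*u^2*v + 24*u^2 + 6*v^2 + 2*v
  coeff of dv: 18*u^3 + 6*u*v + 2
F^* omega = (72*u^2*v + 24*u^2 + 6*v^2 + 2*v) du + (18*u^3 + 6*u*v + 2) dv.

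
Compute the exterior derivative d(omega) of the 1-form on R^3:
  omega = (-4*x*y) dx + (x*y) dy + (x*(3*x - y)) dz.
d(omega) = (4*x + y) dx ∧ dy + (6*x - y) dx ∧ dz + (-x) dy ∧ dz

For a 1-form omega = sum_i f_i dx_i, the exterior derivative is
  d(omega) = sum_{i < j} (∂f_j/∂x_i - ∂f_i/∂x_j) dx_i ∧ dx_j.
  coefficient of dx ∧ dy: ∂f_2/∂x - ∂f_1/∂y = ∂(x*y)/∂x - ∂(-4*x*y)/∂y = 4*x + y
  coefficient of dx ∧ dz: ∂f_3/∂x - ∂f_1/∂z = ∂(x*(3*x - y))/∂x - ∂(-4*x*y)/∂z = 6*x - y
  coefficient of dy ∧ dz: ∂f_3/∂y - ∂f_2/∂z = ∂(x*(3*x - y))/∂y - ∂(x*y)/∂z = -x
Assembling: d(omega) = (4*x + y) dx ∧ dy + (6*x - y) dx ∧ dz + (-x) dy ∧ dz.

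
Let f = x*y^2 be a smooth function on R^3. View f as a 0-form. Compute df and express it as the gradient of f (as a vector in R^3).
df = (y^2) dx + (2*x*y) dy + (0) dz; grad f = (y^2, 2*x*y, 0)

For a 0-form f, d f = (∂f/∂x) dx + (∂f/∂y) dy + (∂f/∂z) dz. The components of the vector representation are exactly the entries of grad f in Cartesian coordinates:
  ∂f/∂x = y^2
  ∂f/∂y = 2*x*y
  ∂f/∂z = 0.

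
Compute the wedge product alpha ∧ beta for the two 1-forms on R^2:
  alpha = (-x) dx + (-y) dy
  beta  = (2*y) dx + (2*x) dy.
alpha ∧ beta = (-2*x^2 + 2*y^2) dx ∧ dy

Distribute the wedge, using dx_i ∧ dx_j = -dx_j ∧ dx_i and dx_i ∧ dx_i = 0. For each pair (i, j) with i < j, the coefficient of dx_i ∧ dx_j in alpha ∧ beta is (alpha_i * beta_j - alpha_j * beta_i). Collecting: alpha ∧ beta = (-2*x^2 + 2*y^2) dx ∧ dy.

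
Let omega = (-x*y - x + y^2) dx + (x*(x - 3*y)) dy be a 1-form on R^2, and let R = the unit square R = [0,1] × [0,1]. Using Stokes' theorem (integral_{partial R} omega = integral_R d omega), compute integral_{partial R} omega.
integral_(partial R) omega = -1

Stokes: integral_partial_R omega = integral_R d omega with d omega = (∂Q/∂x - ∂P/∂y) dx ∧ dy.
  ∂Q/∂x = 2*x - 3*y
  ∂P/∂y = -x + 2*y
  integrand = ∂Q/∂x - ∂P/∂y = 3*x - 5*y.
Integrating over R: integral_0^1 integral_0^1 (3*x - 5*y) dx dy = -1.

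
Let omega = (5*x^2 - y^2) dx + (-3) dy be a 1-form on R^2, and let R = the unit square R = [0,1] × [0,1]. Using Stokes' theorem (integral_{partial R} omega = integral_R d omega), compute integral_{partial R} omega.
integral_(partial R) omega = 1

Stokes: integral_partial_R omega = integral_R d omega with d omega = (∂Q/∂x - ∂P/∂y) dx ∧ dy.
  ∂Q/∂x = 0
  ∂P/∂y = -2*y
  integrand = ∂Q/∂x - ∂P/∂y = 2*y.
Integrating over R: integral_0^1 integral_0^1 (2*y) dx dy = 1.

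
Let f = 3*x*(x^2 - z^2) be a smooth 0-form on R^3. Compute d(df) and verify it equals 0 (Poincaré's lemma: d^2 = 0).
d(df) = 0

Step 1: df = sum_i (∂f/∂x_i) dx_i = (9*x^2 - 3*z^2) dx + (0) dy + (-6*x*z) dz.
Step 2: Apply d again. Using the 1-form formula, the coefficient of dx ∧ dy in d(df) is ∂^2 f/∂x ∂y - ∂^2 f/∂y ∂x = (0) - (0) = 0 (equality of mixed partials for smooth f).
Similarly for dx ∧ dz and dy ∧ dz — all coefficients vanish. So d(df) = 0.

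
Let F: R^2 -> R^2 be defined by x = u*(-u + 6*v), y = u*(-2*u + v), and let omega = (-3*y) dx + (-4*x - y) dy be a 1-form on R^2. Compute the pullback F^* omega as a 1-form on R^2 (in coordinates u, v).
F^* omega = (u*(-36*u^2 + 148*u*v - 43*v^2)) du + (u^2*(42*u - 43*v)) dv

Using F^*(f dg) = (f ∘ F) d(g ∘ F), substitute each coordinate x_i by F_i(u, v) in f_i, and replace dx_i by d F_i = (∂F_i/∂u) du + (∂F_i/∂v) dv.
  For the x component: f_1(F) = 3*u*(2*u - v); d F_1 = (-2*u + 6*v) du + (6*u) dv
  For the y component: f_2(F) = u*(6*u - 25*v); d F_2 = (-4*u + v) du + (u) dv
Combining and collecting du, dv coefficients:
  coeff of du: u*(-36*u^2 + 148*u*v - 43*v^2)
  coeff of dv: u^2*(42*u - 43*v)
F^* omega = (u*(-36*u^2 + 148*u*v - 43*v^2)) du + (u^2*(42*u - 43*v)) dv.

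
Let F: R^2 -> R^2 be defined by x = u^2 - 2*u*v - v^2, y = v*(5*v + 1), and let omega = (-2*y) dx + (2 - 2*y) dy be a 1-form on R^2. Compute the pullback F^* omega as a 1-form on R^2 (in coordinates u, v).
F^* omega = (4*v*(-5*u*v - u + 5*v^2 + v)) du + (20*u*v^2 + 4*u*v - 80*v^3 - 26*v^2 + 18*v + 2) dv

Using F^*(f dg) = (f ∘ F) d(g ∘ F), substitute each coordinate x_i by F_i(u, v) in f_i, and replace dx_i by d F_i = (∂F_i/∂u) du + (∂F_i/∂v) dv.
  For the x component: f_1(F) = 2*v*(-5*v - 1); d F_1 = (2*u - 2*v) du + (-2*u - 2*v) dv
  For the y component: f_2(F) = -10*v^2 - 2*v + 2; d F_2 = (0) du + (10*v + 1) dv
Combining and collecting du, dv coefficients:
  coeff of du: 4*v*(-5*u*v - u + 5*v^2 + v)
  coeff of dv: 20*u*v^2 + 4*u*v - 80*v^3 - 26*v^2 + 18*v + 2
F^* omega = (4*v*(-5*u*v - u + 5*v^2 + v)) du + (20*u*v^2 + 4*u*v - 80*v^3 - 26*v^2 + 18*v + 2) dv.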